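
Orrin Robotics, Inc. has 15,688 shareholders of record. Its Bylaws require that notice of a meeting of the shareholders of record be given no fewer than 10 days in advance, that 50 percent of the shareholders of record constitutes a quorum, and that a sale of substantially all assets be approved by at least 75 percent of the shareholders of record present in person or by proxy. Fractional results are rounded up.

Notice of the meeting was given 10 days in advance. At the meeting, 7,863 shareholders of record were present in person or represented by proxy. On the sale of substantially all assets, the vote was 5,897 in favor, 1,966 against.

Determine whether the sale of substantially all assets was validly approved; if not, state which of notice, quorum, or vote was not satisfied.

Notice: 10 days given; 10 required. Satisfied.
Quorum: 50% of 15,688 = 7,844; 7,863 present. Satisfied.
Vote: requires three-fourths of those present (7,863); 3/4 of 7863 = 5897.25, rounded up to 5898, so 5,898 needed; 5,897 in favor. Not satisfied.

Invalid — vote requirement not satisfied.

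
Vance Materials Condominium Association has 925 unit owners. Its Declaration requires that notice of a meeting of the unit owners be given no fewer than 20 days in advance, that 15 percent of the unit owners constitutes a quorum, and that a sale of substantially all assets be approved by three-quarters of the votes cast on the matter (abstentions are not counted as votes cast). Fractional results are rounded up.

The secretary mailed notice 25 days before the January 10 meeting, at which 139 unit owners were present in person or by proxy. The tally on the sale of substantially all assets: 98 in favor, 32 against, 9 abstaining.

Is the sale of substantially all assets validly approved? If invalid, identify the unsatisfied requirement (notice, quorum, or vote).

Valid — all requirements satisfied.

Notice: 25 days given; 20 required. Satisfied.
Quorum: 15% of 925 = 138.75, rounded up to 139; 139 present. Satisfied.
Vote: requires three-fourths of the votes cast (139 − 9 abstaining = 130); 3/4 of 130 = 97.50, rounded up to 98, so 98 needed; 98 in favor. Satisfied.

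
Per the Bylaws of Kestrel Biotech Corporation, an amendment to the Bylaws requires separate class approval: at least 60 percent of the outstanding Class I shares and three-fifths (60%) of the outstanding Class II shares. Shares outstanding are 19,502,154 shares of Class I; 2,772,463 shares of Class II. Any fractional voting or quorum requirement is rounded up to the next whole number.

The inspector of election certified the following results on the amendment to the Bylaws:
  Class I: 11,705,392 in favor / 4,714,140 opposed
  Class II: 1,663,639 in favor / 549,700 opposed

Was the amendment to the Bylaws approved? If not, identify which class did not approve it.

Approved — every class gave the required vote.

Class I: 3/5 of 19502154 = 11701292.40, rounded up to 11701293; 11,701,293 required, 11,705,392 in favor — approved.
Class II: 3/5 of 2772463 = 1663477.80, rounded up to 1663478; 1,663,478 required, 1,663,639 in favor — approved.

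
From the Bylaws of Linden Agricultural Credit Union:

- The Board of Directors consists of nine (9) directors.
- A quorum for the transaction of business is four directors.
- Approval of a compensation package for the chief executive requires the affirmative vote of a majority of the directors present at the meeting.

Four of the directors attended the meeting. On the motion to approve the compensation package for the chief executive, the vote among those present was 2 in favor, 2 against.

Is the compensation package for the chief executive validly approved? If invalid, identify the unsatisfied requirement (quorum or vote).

Invalid — vote requirement not satisfied.

Quorum: 4 present; quorum is 4. Satisfied.
Vote: the compensation package for the chief executive requires a majority of the directors present (4). A majority of 4 is 3, so 3 affirmative votes are needed; 2 voted in favor. Not satisfied.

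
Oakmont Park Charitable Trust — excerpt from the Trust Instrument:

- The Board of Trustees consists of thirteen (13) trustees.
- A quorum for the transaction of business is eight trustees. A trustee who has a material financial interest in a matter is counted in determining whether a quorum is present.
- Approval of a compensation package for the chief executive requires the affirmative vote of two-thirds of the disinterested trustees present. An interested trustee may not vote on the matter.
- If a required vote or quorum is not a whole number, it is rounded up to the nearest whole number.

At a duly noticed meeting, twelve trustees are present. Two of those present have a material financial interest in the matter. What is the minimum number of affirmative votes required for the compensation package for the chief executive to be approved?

The compensation package for the chief executive requires two-thirds of the disinterested trustees present (12 − 2 = 10).
2/3 of 10 = 6.67, rounded up to 7.

7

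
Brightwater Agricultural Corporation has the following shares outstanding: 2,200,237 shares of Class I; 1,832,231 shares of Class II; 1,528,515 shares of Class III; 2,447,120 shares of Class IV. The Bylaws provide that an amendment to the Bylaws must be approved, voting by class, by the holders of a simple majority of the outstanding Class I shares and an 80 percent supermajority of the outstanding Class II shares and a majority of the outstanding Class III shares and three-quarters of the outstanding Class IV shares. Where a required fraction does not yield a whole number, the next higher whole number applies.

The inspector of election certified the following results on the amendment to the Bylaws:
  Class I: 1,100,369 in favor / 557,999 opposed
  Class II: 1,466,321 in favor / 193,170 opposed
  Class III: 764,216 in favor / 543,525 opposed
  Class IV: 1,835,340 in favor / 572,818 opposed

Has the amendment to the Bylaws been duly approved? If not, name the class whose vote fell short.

Not approved — the Class III shares did not give the required vote.

Class I: a majority of 2200237 is 1100119; 1,100,119 required, 1,100,369 in favor — approved.
Class II: 4/5 of 1832231 = 1465784.80, rounded up to 1465785; 1,465,785 required, 1,466,321 in favor — approved.
Class III: a majority of 1528515 is 764258; 764,258 required, 764,216 in favor — not approved.
Class IV: 3/4 of 2447120 = 1835340; 1,835,340 required, 1,835,340 in favor — approved.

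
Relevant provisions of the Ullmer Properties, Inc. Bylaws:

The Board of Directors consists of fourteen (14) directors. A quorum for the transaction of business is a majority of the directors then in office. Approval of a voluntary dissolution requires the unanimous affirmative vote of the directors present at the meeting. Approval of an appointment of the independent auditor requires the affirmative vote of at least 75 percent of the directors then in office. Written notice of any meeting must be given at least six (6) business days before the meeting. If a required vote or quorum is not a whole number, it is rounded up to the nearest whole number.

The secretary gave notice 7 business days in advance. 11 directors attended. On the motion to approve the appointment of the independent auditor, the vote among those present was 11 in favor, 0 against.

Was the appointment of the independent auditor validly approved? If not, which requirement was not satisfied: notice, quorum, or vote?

Notice: 7 business days given; 6 required (7 ≥ 6). Satisfied.
Quorum: 11 present; quorum is 8. Satisfied.
Vote: the appointment of the independent auditor requires three-fourths of the directors then in office (14). 3/4 of 14 = 10.50, rounded up to 11, so 11 affirmative votes are needed; 11 voted in favor. Satisfied.

Valid — all requirements satisfied.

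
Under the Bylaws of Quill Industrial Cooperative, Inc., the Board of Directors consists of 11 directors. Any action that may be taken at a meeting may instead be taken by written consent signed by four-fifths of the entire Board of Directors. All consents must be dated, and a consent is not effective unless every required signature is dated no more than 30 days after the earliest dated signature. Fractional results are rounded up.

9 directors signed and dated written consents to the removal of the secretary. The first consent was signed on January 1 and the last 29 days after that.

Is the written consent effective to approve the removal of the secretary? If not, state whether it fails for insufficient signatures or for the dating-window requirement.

Effective — both the signature and dating-window requirements are satisfied.

Signatures required: four-fifths of 11 — 4/5 of 11 = 8.80, rounded up to 9, so 9 needed; 9 signed. Sufficient.
Dating window: the latest signature is 29 days after the earliest; the limit is 30 days. Within the window.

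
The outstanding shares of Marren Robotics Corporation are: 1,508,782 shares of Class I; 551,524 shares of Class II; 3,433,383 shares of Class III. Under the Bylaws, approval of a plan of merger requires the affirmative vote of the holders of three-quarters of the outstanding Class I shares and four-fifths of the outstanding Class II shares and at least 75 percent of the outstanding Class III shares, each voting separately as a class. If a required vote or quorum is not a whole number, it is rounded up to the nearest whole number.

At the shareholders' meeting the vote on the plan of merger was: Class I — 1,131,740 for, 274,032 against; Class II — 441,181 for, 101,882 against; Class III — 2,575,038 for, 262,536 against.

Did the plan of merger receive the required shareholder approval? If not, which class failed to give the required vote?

Not approved — the Class II shares did not give the required vote.

Class I: 3/4 of 1508782 = 1131586.50, rounded up to 1131587; 1,131,587 required, 1,131,740 in favor — approved.
Class II: 4/5 of 551524 = 441219.20, rounded up to 441220; 441,220 required, 441,181 in favor — not approved.
Class III: 3/4 of 3433383 = 2575037.25, rounded up to 2575038; 2,575,038 required, 2,575,038 in favor — approved.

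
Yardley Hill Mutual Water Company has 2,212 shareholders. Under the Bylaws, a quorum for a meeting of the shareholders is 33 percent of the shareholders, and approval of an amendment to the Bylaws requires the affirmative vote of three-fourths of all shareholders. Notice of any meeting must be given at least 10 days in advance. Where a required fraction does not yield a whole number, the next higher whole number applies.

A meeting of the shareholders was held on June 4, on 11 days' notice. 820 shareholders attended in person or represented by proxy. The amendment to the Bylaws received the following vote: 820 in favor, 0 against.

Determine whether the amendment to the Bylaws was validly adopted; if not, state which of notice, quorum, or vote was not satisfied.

Invalid — vote requirement not satisfied.

Notice: 11 days given; 10 required. Satisfied.
Quorum: 33% of 2,212 = 729.96, rounded up to 730; 820 present. Satisfied.
Vote: requires three-fourths of all shareholders (2,212); 3/4 of 2212 = 1659, so 1,659 needed; 820 in favor. Not satisfied.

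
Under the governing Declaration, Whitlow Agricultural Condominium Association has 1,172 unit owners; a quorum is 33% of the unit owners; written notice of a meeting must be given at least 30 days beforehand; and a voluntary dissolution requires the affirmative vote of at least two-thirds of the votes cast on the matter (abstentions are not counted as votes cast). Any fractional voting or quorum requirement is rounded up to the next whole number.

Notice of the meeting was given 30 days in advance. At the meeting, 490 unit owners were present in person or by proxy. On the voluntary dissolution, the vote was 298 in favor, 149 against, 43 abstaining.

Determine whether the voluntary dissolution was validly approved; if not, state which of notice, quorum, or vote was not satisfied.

Notice: 30 days given; 30 required. Satisfied.
Quorum: 33% of 1,172 = 386.76, rounded up to 387; 490 present. Satisfied.
Vote: requires two-thirds of the votes cast (490 − 43 abstaining = 447); 2/3 of 447 = 298, so 298 needed; 298 in favor. Satisfied.

Valid — all requirements satisfied.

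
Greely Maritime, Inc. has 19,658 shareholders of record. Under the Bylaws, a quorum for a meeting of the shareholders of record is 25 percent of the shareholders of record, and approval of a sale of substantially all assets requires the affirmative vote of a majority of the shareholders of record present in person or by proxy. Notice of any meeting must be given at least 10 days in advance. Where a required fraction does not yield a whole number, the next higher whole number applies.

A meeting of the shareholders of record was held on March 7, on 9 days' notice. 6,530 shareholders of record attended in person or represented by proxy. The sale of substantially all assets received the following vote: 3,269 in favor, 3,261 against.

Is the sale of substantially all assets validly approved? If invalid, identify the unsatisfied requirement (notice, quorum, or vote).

Invalid — notice requirement not satisfied.

Notice: 9 days given; 10 required. Not satisfied.
Quorum: 25% of 19,658 = 4,914.50, rounded up to 4,915; 6,530 present. Satisfied.
Vote: requires a majority of those present (6,530); a majority of 6530 is 3266, so 3,266 needed; 3,269 in favor. Satisfied.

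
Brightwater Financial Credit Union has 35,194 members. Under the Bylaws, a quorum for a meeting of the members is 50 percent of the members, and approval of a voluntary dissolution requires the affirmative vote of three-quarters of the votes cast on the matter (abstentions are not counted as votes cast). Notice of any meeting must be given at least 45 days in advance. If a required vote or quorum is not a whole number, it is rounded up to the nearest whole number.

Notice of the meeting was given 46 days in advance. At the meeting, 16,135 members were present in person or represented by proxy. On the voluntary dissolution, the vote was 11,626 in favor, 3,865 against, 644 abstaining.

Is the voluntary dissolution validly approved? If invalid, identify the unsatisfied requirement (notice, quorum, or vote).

Invalid — quorum requirement not satisfied.

Notice: 46 days given; 45 required. Satisfied.
Quorum: 50% of 35,194 = 17,597; 16,135 present. Not satisfied.
Vote: requires three-fourths of the votes cast (16,135 − 644 abstaining = 15,491); 3/4 of 15491 = 11618.25, rounded up to 11619, so 11,619 needed; 11,626 in favor. Satisfied.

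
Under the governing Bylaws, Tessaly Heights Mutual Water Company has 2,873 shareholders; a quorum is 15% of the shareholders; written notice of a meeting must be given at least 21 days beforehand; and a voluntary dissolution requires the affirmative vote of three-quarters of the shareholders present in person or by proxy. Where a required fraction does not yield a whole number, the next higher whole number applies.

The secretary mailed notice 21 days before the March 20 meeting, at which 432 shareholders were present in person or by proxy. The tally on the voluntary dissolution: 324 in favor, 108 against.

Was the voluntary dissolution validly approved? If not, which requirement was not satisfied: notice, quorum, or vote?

Notice: 21 days given; 21 required. Satisfied.
Quorum: 15% of 2,873 = 430.95, rounded up to 431; 432 present. Satisfied.
Vote: requires three-fourths of those present (432); 3/4 of 432 = 324, so 324 needed; 324 in favor. Satisfied.

Valid — all requirements satisfied.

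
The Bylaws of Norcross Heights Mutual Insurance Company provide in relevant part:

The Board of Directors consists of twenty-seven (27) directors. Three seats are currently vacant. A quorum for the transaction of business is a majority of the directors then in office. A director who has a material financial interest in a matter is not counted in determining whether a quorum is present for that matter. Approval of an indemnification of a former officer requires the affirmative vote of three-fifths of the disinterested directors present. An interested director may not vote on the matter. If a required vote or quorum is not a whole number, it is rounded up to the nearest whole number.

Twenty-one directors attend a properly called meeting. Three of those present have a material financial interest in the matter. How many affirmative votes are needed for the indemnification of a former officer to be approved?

The indemnification of a former officer requires three-fifths of the disinterested directors present (21 − 3 = 18).
3/5 of 18 = 10.80, rounded up to 11.

11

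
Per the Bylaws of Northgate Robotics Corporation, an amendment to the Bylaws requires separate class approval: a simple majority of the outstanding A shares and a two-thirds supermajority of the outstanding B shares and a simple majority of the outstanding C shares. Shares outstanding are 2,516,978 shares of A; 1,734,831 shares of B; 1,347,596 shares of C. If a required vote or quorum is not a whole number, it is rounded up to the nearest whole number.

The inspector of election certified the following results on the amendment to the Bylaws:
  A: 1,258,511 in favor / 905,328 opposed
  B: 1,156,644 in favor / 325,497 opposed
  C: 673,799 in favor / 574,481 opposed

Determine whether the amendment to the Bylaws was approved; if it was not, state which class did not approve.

Approved — every class gave the required vote.

A: a majority of 2516978 is 1258490; 1,258,490 required, 1,258,511 in favor — approved.
B: 2/3 of 1734831 = 1156554; 1,156,554 required, 1,156,644 in favor — approved.
C: a majority of 1347596 is 673799; 673,799 required, 673,799 in favor — approved.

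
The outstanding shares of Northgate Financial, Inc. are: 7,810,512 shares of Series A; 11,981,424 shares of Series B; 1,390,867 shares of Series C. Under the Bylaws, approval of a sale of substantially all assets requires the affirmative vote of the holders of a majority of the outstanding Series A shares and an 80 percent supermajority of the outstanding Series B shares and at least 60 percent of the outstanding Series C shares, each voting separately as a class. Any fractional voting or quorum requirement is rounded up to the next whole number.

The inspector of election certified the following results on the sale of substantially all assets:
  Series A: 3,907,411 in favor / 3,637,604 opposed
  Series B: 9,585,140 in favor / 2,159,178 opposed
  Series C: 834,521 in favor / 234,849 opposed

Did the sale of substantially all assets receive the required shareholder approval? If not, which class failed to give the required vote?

Series A: a majority of 7810512 is 3905257; 3,905,257 required, 3,907,411 in favor — approved.
Series B: 4/5 of 11981424 = 9585139.20, rounded up to 9585140; 9,585,140 required, 9,585,140 in favor — approved.
Series C: 3/5 of 1390867 = 834520.20, rounded up to 834521; 834,521 required, 834,521 in favor — approved.

Approved — every class gave the required vote.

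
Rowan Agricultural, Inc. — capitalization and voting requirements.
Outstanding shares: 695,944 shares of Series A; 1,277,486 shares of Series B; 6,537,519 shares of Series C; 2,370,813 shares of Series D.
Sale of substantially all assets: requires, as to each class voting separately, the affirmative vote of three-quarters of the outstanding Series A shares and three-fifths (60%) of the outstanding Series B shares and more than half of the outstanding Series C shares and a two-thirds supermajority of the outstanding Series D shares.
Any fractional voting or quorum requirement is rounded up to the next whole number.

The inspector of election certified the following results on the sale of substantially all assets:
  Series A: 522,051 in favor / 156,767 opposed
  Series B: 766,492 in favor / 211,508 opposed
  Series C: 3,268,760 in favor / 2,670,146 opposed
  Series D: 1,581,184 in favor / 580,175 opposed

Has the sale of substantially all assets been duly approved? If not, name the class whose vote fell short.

Series A: 3/4 of 695944 = 521958; 521,958 required, 522,051 in favor — approved.
Series B: 3/5 of 1277486 = 766491.60, rounded up to 766492; 766,492 required, 766,492 in favor — approved.
Series C: a majority of 6537519 is 3268760; 3,268,760 required, 3,268,760 in favor — approved.
Series D: 2/3 of 2370813 = 1580542; 1,580,542 required, 1,581,184 in favor — approved.

Approved — every class gave the required vote.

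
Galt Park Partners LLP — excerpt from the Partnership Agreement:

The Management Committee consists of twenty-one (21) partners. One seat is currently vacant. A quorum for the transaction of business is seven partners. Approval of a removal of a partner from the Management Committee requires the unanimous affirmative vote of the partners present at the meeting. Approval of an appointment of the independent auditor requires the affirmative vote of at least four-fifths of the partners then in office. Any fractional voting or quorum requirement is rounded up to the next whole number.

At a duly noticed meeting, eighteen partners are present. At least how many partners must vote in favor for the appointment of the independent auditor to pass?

The appointment of the independent auditor requires four-fifths of the partners then in office (20).
4/5 of 20 = 16.

16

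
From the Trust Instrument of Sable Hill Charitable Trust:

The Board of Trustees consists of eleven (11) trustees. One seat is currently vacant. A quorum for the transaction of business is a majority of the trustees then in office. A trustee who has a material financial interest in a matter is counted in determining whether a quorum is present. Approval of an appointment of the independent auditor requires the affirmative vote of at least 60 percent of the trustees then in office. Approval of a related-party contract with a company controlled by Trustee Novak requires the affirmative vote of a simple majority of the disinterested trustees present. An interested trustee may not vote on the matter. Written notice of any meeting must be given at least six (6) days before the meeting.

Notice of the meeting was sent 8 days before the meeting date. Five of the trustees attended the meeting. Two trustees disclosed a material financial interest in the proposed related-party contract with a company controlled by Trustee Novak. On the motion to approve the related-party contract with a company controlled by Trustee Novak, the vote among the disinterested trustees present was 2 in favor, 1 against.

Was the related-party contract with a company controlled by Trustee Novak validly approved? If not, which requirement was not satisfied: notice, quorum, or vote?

Invalid — quorum requirement not satisfied.

Notice: 8 days given; 6 required (8 ≥ 6). Satisfied.
Quorum: 5 present (interested trustees count toward quorum); quorum is 6. Not satisfied.
Vote: the related-party contract with a company controlled by Trustee Novak requires a majority of the disinterested trustees present (5 − 2 = 3). A majority of 3 is 2, so 2 affirmative votes are needed; 2 voted in favor. Satisfied. (Moot — without a quorum no business can be validly transacted.)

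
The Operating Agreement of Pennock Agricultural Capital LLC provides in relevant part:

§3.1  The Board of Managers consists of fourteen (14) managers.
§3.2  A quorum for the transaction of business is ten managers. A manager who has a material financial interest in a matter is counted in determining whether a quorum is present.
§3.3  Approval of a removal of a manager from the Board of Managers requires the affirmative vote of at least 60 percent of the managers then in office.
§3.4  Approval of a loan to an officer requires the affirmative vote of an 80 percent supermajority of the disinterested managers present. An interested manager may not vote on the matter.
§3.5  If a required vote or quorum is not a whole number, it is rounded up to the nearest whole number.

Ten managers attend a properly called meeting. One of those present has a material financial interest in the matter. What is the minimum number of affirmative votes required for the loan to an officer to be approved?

8

The loan to an officer requires four-fifths of the disinterested managers present (10 − 1 = 9).
4/5 of 9 = 7.20, rounded up to 8.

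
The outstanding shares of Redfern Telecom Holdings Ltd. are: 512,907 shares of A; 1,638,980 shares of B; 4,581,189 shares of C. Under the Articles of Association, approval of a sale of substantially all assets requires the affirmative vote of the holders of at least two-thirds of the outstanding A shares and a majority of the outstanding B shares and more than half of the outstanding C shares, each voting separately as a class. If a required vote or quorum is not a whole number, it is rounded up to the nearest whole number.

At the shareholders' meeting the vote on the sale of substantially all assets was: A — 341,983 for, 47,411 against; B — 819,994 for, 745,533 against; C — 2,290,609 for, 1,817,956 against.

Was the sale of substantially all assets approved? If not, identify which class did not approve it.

Approved — every class gave the required vote.

A: 2/3 of 512907 = 341938; 341,938 required, 341,983 in favor — approved.
B: a majority of 1638980 is 819491; 819,491 required, 819,994 in favor — approved.
C: a majority of 4581189 is 2290595; 2,290,595 required, 2,290,609 in favor — approved.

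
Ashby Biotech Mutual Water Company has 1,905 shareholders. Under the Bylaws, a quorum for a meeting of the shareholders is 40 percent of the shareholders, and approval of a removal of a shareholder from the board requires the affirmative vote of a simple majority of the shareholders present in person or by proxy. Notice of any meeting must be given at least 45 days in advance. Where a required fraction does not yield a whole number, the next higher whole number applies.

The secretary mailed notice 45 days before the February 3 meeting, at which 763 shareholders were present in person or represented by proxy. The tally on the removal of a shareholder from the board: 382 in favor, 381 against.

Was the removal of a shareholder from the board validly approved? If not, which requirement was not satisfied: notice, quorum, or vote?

Notice: 45 days given; 45 required. Satisfied.
Quorum: 40% of 1,905 = 762; 763 present. Satisfied.
Vote: requires a majority of those present (763); a majority of 763 is 382, so 382 needed; 382 in favor. Satisfied.

Valid — all requirements satisfied.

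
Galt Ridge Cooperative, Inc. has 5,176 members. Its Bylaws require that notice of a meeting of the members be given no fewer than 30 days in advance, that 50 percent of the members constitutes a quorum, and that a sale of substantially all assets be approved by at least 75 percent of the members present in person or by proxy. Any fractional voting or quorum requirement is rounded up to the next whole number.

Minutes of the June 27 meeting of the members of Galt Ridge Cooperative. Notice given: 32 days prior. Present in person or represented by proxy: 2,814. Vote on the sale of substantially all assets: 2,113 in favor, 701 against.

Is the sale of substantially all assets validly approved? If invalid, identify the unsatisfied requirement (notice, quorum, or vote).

Notice: 32 days given; 30 required. Satisfied.
Quorum: 50% of 5,176 = 2,588; 2,814 present. Satisfied.
Vote: requires three-fourths of those present (2,814); 3/4 of 2814 = 2110.50, rounded up to 2111, so 2,111 needed; 2,113 in favor. Satisfied.

Valid — all requirements satisfied.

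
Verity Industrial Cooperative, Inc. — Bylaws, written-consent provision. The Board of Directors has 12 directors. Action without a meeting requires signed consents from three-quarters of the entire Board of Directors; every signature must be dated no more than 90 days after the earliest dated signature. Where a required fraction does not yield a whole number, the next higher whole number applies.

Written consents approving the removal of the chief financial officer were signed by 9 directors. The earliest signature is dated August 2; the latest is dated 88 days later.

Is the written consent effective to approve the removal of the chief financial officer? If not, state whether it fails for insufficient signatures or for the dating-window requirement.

Signatures required: three-quarters of 12 — 3/4 of 12 = 9, so 9 needed; 9 signed. Sufficient.
Dating window: the latest signature is 88 days after the earliest; the limit is 90 days. Within the window.

Effective — both the signature and dating-window requirements are satisfied.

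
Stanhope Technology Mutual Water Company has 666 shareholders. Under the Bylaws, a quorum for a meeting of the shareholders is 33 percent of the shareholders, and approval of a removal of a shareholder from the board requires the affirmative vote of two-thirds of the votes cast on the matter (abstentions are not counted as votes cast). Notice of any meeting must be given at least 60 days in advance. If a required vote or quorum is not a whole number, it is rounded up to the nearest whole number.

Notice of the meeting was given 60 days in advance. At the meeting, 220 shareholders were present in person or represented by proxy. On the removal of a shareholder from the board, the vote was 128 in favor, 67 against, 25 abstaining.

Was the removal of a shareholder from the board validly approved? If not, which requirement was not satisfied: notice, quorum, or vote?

Notice: 60 days given; 60 required. Satisfied.
Quorum: 33% of 666 = 219.78, rounded up to 220; 220 present. Satisfied.
Vote: requires two-thirds of the votes cast (220 − 25 abstaining = 195); 2/3 of 195 = 130, so 130 needed; 128 in favor. Not satisfied.

Invalid — vote requirement not satisfied.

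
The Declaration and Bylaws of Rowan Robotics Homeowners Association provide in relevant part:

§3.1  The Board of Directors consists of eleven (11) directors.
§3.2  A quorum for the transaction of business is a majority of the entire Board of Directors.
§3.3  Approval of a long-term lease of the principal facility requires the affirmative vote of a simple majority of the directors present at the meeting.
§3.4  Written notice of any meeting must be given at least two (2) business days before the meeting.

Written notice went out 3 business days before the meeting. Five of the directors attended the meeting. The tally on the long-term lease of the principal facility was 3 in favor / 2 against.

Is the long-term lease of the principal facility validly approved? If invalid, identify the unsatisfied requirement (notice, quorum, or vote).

Notice: 3 business days given; 2 required (3 ≥ 2). Satisfied.
Quorum: 5 present; quorum is 6. Not satisfied.
Vote: the long-term lease of the principal facility requires a majority of the directors present (5). A majority of 5 is 3, so 3 affirmative votes are needed; 3 voted in favor. Satisfied. (Moot — without a quorum no business can be validly transacted.)

Invalid — quorum requirement not satisfied.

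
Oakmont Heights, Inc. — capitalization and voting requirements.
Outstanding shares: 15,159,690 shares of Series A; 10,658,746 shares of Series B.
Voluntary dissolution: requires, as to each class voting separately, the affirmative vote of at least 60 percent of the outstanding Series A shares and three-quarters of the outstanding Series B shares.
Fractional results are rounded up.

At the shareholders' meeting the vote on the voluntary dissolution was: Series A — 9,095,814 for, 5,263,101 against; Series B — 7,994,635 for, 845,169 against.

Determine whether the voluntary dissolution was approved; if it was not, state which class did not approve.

Approved — every class gave the required vote.

Series A: 3/5 of 15159690 = 9095814; 9,095,814 required, 9,095,814 in favor — approved.
Series B: 3/4 of 10658746 = 7994059.50, rounded up to 7994060; 7,994,060 required, 7,994,635 in favor — approved.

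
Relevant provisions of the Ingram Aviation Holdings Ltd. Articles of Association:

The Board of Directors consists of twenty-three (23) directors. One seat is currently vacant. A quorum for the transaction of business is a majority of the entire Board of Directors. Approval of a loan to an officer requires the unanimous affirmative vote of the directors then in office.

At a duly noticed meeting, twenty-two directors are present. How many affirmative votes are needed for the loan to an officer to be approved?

The loan to an officer requires the unanimous vote of the directors then in office (22).
Unanimous means all 22.

22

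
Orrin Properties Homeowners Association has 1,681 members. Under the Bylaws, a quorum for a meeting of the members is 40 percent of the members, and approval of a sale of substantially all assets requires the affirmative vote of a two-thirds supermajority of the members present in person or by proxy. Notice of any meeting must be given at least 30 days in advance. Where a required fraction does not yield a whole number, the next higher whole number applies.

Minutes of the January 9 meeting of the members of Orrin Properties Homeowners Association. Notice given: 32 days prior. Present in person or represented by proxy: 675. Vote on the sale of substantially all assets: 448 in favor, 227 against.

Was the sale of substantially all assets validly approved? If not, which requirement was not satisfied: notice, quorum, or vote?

Notice: 32 days given; 30 required. Satisfied.
Quorum: 40% of 1,681 = 672.40, rounded up to 673; 675 present. Satisfied.
Vote: requires two-thirds of those present (675); 2/3 of 675 = 450, so 450 needed; 448 in favor. Not satisfied.

Invalid — vote requirement not satisfied.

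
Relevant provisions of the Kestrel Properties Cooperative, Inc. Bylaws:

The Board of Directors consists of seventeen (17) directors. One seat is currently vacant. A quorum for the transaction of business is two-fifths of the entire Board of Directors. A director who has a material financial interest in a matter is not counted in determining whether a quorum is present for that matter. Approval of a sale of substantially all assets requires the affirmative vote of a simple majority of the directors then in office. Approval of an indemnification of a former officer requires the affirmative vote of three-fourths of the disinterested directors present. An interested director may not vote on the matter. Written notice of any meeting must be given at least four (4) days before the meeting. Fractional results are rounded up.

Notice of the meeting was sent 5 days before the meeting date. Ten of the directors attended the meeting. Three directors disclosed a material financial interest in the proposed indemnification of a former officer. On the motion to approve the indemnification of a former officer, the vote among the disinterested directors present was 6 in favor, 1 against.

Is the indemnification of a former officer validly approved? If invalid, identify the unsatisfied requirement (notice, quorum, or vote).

Notice: 5 days given; 4 required (5 ≥ 4). Satisfied.
Quorum: 10 present, but the 3 interested directors do not count, leaving 7. Quorum is 7. Satisfied.
Vote: the indemnification of a former officer requires three-fourths of the disinterested directors present (10 − 3 = 7). 3/4 of 7 = 5.25, rounded up to 6, so 6 affirmative votes are needed; 6 voted in favor. Satisfied.

Valid — all requirements satisfied.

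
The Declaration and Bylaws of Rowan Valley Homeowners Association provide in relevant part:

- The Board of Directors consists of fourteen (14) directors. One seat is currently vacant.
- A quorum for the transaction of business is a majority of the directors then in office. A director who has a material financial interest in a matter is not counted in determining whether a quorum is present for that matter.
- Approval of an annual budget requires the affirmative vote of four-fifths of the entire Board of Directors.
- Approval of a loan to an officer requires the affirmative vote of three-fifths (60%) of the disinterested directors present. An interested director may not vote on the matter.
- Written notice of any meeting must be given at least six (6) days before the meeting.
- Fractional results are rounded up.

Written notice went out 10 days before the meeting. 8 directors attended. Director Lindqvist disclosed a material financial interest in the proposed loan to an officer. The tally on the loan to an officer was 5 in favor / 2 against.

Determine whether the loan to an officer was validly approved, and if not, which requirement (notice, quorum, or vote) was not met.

Notice: 10 days given; 6 required (10 ≥ 6). Satisfied.
Quorum: 8 present, but the 1 interested director does not count, leaving 7. Quorum is 7. Satisfied.
Vote: the loan to an officer requires three-fifths of the disinterested directors present (8 − 1 = 7). 3/5 of 7 = 4.20, rounded up to 5, so 5 affirmative votes are needed; 5 voted in favor. Satisfied.

Valid — all requirements satisfied.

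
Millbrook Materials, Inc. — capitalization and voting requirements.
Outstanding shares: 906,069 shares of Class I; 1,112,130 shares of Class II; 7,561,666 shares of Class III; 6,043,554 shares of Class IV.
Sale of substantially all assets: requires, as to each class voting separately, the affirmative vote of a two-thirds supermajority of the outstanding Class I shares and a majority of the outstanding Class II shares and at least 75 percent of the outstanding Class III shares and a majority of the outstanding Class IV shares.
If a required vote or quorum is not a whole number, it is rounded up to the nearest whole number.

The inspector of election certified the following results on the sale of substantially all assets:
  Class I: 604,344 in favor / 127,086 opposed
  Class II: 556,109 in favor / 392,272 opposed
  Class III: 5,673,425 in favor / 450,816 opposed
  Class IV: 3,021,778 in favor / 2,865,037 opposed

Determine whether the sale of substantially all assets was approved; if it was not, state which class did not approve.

Class I: 2/3 of 906069 = 604046; 604,046 required, 604,344 in favor — approved.
Class II: a majority of 1112130 is 556066; 556,066 required, 556,109 in favor — approved.
Class III: 3/4 of 7561666 = 5671249.50, rounded up to 5671250; 5,671,250 required, 5,673,425 in favor — approved.
Class IV: a majority of 6043554 is 3021778; 3,021,778 required, 3,021,778 in favor — approved.

Approved — every class gave the required vote.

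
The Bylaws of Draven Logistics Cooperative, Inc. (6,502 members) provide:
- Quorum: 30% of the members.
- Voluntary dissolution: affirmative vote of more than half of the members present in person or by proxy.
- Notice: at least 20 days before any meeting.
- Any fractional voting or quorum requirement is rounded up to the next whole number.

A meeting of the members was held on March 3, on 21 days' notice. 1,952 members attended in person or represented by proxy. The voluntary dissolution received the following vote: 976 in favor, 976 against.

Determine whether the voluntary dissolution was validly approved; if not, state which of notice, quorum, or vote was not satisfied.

Invalid — vote requirement not satisfied.

Notice: 21 days given; 20 required. Satisfied.
Quorum: 30% of 6,502 = 1,950.60, rounded up to 1,951; 1,952 present. Satisfied.
Vote: requires a majority of those present (1,952); a majority of 1952 is 977, so 977 needed; 976 in favor. Not satisfied.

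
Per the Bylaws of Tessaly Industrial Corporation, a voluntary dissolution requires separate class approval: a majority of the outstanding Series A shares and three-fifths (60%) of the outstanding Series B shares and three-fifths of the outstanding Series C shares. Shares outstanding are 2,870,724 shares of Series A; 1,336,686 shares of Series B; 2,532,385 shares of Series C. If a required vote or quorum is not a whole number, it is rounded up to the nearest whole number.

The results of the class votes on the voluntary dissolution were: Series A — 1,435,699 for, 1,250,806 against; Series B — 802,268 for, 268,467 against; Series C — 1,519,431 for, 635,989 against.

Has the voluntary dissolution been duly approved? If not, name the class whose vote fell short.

Approved — every class gave the required vote.

Series A: a majority of 2870724 is 1435363; 1,435,363 required, 1,435,699 in favor — approved.
Series B: 3/5 of 1336686 = 802011.60, rounded up to 802012; 802,012 required, 802,268 in favor — approved.
Series C: 3/5 of 2532385 = 1519431; 1,519,431 required, 1,519,431 in favor — approved.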